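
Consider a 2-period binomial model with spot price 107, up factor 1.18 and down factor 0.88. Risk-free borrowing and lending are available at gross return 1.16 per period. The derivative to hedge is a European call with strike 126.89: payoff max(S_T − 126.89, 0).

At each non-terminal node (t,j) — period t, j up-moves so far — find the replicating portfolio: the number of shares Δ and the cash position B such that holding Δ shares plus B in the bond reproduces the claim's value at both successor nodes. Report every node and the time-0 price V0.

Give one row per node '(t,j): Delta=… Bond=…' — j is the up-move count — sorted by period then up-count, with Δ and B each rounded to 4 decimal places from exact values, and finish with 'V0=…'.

(0,0): Delta=0.5539 Bond=-44.9585
(1,0): Delta=0.0000 Bond=0.0000
(1,1): Delta=0.5834 Bond=-55.8770
V0=14.3050

No-arbitrage ⇒ martingale measure with p* = (R−d)/(u−d) = 0.9333.
Terminal values V(2,·): V(2,0)=0.0000, V(2,1)=0.0000, V(2,2)=22.0968
(1,0): S=94.1600. Δ = (V_up−V_dn)/(S_up−S_dn) = (0.0000−0.0000)/(111.1088−82.8608) = 0.0000. V = [p*·0.0000 + (1−p*)·0.0000]/1.16 = 0.0000. B = V − Δ·S = 0.0000.
(1,1): S=126.2600. Δ = (V_up−V_dn)/(S_up−S_dn) = (22.0968−0.0000)/(148.9868−111.1088) = 0.5834. V = [p*·22.0968 + (1−p*)·0.0000]/1.16 = 17.7790. B = V − Δ·S = -55.8770.
(0,0): S=107.0000. Δ = (V_up−V_dn)/(S_up−S_dn) = (17.7790−0.0000)/(126.2600−94.1600) = 0.5539. V = [p*·17.7790 + (1−p*)·0.0000]/1.16 = 14.3050. B = V − Δ·S = -44.9585.
The time-0 hedge costs 14.3050, which is the no-arbitrage price.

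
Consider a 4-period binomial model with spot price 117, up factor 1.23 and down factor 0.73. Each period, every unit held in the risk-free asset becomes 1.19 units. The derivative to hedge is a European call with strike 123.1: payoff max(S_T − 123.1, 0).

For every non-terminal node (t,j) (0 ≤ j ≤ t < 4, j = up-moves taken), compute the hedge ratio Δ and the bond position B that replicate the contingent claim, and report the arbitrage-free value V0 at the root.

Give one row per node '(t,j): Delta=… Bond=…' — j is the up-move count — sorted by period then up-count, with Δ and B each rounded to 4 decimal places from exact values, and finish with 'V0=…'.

Since d<R<u, set p* = (R−d)/(u−d) = 0.9200; price each node as the discounted p*-expectation of its children.
Payoff layer (t=4): V(4,0)=0.0000, V(4,1)=0.0000, V(4,2)=0.0000, V(4,3)=35.8367, V(4,4)=144.6974
Node (3,0) S=45.5150: V=(p*·0.0000+(1−p*)·0.0000)/1.19=0.0000; Δ=(0.0000−0.0000)/(55.9834−33.2259)=0.0000; B=V−Δ·S=0.0000
Node (3,1) S=76.6896: V=(p*·0.0000+(1−p*)·0.0000)/1.19=0.0000; Δ=(0.0000−0.0000)/(94.3283−55.9834)=0.0000; B=V−Δ·S=0.0000
Node (3,2) S=129.2168: V=(p*·35.8367+(1−p*)·0.0000)/1.19=27.7056; Δ=(35.8367−0.0000)/(158.9367−94.3283)=0.5547; B=V−Δ·S=-43.9677
Node (3,3) S=217.7214: V=(p*·144.6974+(1−p*)·35.8367)/1.19=114.2761; Δ=(144.6974−35.8367)/(267.7974−158.9367)=1.0000; B=V−Δ·S=-103.4454
Node (2,0) S=62.3493: V=(p*·0.0000+(1−p*)·0.0000)/1.19=0.0000; Δ=(0.0000−0.0000)/(76.6896−45.5150)=0.0000; B=V−Δ·S=0.0000
Node (2,1) S=105.0543: V=(p*·27.7056+(1−p*)·0.0000)/1.19=21.4195; Δ=(27.7056−0.0000)/(129.2168−76.6896)=0.5275; B=V−Δ·S=-33.9918
Node (2,2) S=177.0093: V=(p*·114.2761+(1−p*)·27.7056)/1.19=90.2104; Δ=(114.2761−27.7056)/(217.7214−129.2168)=0.9781; B=V−Δ·S=-82.9304
Node (1,0) S=85.4100: V=(p*·21.4195+(1−p*)·0.0000)/1.19=16.5596; Δ=(21.4195−0.0000)/(105.0543−62.3493)=0.5016; B=V−Δ·S=-26.2794
Node (1,1) S=143.9100: V=(p*·90.2104+(1−p*)·21.4195)/1.19=71.1825; Δ=(90.2104−21.4195)/(177.0093−105.0543)=0.9560; B=V−Δ·S=-66.3994
Node (0,0) S=117.0000: V=(p*·71.1825+(1−p*)·16.5596)/1.19=56.1451; Δ=(71.1825−16.5596)/(143.9100−85.4100)=0.9337; B=V−Δ·S=-53.1007
Self-financing check: at every node Δ·S+B equals the discounted successor values.

(0,0): Delta=0.9337 Bond=-53.1007
(1,0): Delta=0.5016 Bond=-26.2794
(1,1): Delta=0.9560 Bond=-66.3994
(2,0): Delta=0.0000 Bond=0.0000
(2,1): Delta=0.5275 Bond=-33.9918
(2,2): Delta=0.9781 Bond=-82.9304
(3,0): Delta=0.0000 Bond=0.0000
(3,1): Delta=0.0000 Bond=0.0000
(3,2): Delta=0.5547 Bond=-43.9677
(3,3): Delta=1.0000 Bond=-103.4454
V0=56.1451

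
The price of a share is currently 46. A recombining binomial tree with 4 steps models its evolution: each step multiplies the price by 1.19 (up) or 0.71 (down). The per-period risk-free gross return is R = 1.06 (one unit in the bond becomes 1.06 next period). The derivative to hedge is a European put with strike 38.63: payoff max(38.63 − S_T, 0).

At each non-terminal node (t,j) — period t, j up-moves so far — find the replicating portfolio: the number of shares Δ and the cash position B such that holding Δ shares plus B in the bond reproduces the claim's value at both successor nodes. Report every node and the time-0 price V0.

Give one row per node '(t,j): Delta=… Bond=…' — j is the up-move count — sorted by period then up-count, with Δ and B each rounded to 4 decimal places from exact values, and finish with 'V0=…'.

(0,0): Delta=-0.1819 Bond=10.4315
(1,0): Delta=-0.5048 Bond=21.6005
(1,1): Delta=-0.1104 Bond=7.1415
(2,0): Delta=-1.0000 Bond=34.3806
(2,1): Delta=-0.3950 Bond=18.6310
(2,2): Delta=-0.0473 Bond=3.4616
(3,0): Delta=-1.0000 Bond=36.4434
(3,1): Delta=-1.0000 Bond=36.4434
(3,2): Delta=-0.2609 Bond=13.5480
(3,3): Delta=0.0000 Bond=0.0000
V0=2.0622

Under the risk-neutral measure, an up-move has probability p* = (R−d)/(u−d) = 0.7292 and values discount at R = 1.06.
At expiry t=4: V(4,0)=26.9406, V(4,1)=19.0380, V(4,2)=5.7926, V(4,3)=0.0000, V(4,4)=0.0000
  t=3,j=0: stock 16.4639 → up 19.5920 (V=19.0380), down 11.6894 (V=26.9406). Price 19.9795; hedge Δ=-1.0000, bond B=36.4434.
  t=3,j=1: stock 27.5944 → up 32.8374 (V=5.7926), down 19.5920 (V=19.0380). Price 8.8490; hedge Δ=-1.0000, bond B=36.4434.
  t=3,j=2: stock 46.2498 → up 55.0373 (V=0.0000), down 32.8374 (V=5.7926). Price 1.4800; hedge Δ=-0.2609, bond B=13.5480.
  t=3,j=3: stock 77.5173 → up 92.2456 (V=0.0000), down 55.0373 (V=0.0000). Price 0.0000; hedge Δ=0.0000, bond B=0.0000.
  t=2,j=0: stock 23.1886 → up 27.5944 (V=8.8490), down 16.4639 (V=19.9795). Price 11.1920; hedge Δ=-1.0000, bond B=34.3806.
  t=2,j=1: stock 38.8654 → up 46.2498 (V=1.4800), down 27.5944 (V=8.8490). Price 3.2790; hedge Δ=-0.3950, bond B=18.6310.
  t=2,j=2: stock 65.1406 → up 77.5173 (V=0.0000), down 46.2498 (V=1.4800). Price 0.3782; hedge Δ=-0.0473, bond B=3.4616.
  t=1,j=0: stock 32.6600 → up 38.8654 (V=3.2790), down 23.1886 (V=11.1920). Price 5.1152; hedge Δ=-0.5048, bond B=21.6005.
  t=1,j=1: stock 54.7400 → up 65.1406 (V=0.3782), down 38.8654 (V=3.2790). Price 1.0979; hedge Δ=-0.1104, bond B=7.1415.
  t=0,j=0: stock 46.0000 → up 54.7400 (V=1.0979), down 32.6600 (V=5.1152). Price 2.0622; hedge Δ=-0.1819, bond B=10.4315.
Each (Δ,B) replicates both successor values, so the strategy is self-financing and V0 is arbitrage-free.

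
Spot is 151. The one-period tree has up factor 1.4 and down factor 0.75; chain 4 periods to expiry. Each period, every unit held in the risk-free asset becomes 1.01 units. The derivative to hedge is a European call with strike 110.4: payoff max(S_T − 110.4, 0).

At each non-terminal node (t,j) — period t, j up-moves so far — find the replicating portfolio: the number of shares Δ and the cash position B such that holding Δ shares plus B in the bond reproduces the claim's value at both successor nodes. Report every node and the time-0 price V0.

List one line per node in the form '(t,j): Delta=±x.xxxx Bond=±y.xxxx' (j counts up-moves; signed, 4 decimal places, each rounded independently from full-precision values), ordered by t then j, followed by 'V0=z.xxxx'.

Under the risk-neutral measure, an up-move has probability p* = (R−d)/(u−d) = 0.4000 and values discount at R = 1.01.
Terminal payoffs: V(4,0)=0.0000, V(4,1)=0.0000, V(4,2)=56.0775, V(4,3)=200.3580, V(4,4)=469.6816
Node (3,0) S=63.7031: V=(p*·0.0000+(1−p*)·0.0000)/1.01=0.0000; Δ=(0.0000−0.0000)/(89.1844−47.7773)=0.0000; B=V−Δ·S=0.0000
Node (3,1) S=118.9125: V=(p*·56.0775+(1−p*)·0.0000)/1.01=22.2089; Δ=(56.0775−0.0000)/(166.4775−89.1844)=0.7255; B=V−Δ·S=-64.0642
Node (3,2) S=221.9700: V=(p*·200.3580+(1−p*)·56.0775)/1.01=112.6631; Δ=(200.3580−56.0775)/(310.7580−166.4775)=1.0000; B=V−Δ·S=-109.3069
Node (3,3) S=414.3440: V=(p*·469.6816+(1−p*)·200.3580)/1.01=305.0371; Δ=(469.6816−200.3580)/(580.0816−310.7580)=1.0000; B=V−Δ·S=-109.3069
Node (2,0) S=84.9375: V=(p*·22.2089+(1−p*)·0.0000)/1.01=8.7956; Δ=(22.2089−0.0000)/(118.9125−63.7031)=0.4023; B=V−Δ·S=-25.3719
Node (2,1) S=158.5500: V=(p*·112.6631+(1−p*)·22.2089)/1.01=57.8124; Δ=(112.6631−22.2089)/(221.9700−118.9125)=0.8777; B=V−Δ·S=-81.3478
Node (2,2) S=295.9600: V=(p*·305.0371+(1−p*)·112.6631)/1.01=187.7353; Δ=(305.0371−112.6631)/(414.3440−221.9700)=1.0000; B=V−Δ·S=-108.2247
Node (1,0) S=113.2500: V=(p*·57.8124+(1−p*)·8.7956)/1.01=28.1211; Δ=(57.8124−8.7956)/(158.5500−84.9375)=0.6659; B=V−Δ·S=-47.2894
Node (1,1) S=211.4000: V=(p*·187.7353+(1−p*)·57.8124)/1.01=108.6946; Δ=(187.7353−57.8124)/(295.9600−158.5500)=0.9455; B=V−Δ·S=-91.1867
Node (0,0) S=151.0000: V=(p*·108.6946+(1−p*)·28.1211)/1.01=59.7530; Δ=(108.6946−28.1211)/(211.4000−113.2500)=0.8209; B=V−Δ·S=-64.2062
Each (Δ,B) replicates both successor values, so the strategy is self-financing and V0 is arbitrage-free.

(0,0): Delta=0.8209 Bond=-64.2062
(1,0): Delta=0.6659 Bond=-47.2894
(1,1): Delta=0.9455 Bond=-91.1867
(2,0): Delta=0.4023 Bond=-25.3719
(2,1): Delta=0.8777 Bond=-81.3478
(2,2): Delta=1.0000 Bond=-108.2247
(3,0): Delta=0.0000 Bond=0.0000
(3,1): Delta=0.7255 Bond=-64.0642
(3,2): Delta=1.0000 Bond=-109.3069
(3,3): Delta=1.0000 Bond=-109.3069
V0=59.7530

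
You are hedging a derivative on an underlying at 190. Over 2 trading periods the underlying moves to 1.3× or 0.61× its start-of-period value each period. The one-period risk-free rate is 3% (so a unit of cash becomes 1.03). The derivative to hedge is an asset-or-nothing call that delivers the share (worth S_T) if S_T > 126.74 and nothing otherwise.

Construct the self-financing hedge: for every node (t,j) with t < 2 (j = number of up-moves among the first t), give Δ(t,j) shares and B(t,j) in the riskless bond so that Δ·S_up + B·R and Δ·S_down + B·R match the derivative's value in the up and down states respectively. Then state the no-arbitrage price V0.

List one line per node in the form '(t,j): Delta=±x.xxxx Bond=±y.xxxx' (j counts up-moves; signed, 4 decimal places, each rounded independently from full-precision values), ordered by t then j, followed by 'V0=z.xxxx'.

Under the risk-neutral measure, an up-move has probability p* = (R−d)/(u−d) = 0.6087 and values discount at R = 1.03.
Terminal values V(2,·): V(2,0)=0.0000, V(2,1)=150.6700, V(2,2)=321.1000
  t=1,j=0: stock 115.9000 → up 150.6700 (V=150.6700), down 70.6990 (V=0.0000). Price 89.0409; hedge Δ=1.8841, bond B=-129.3214.
  t=1,j=1: stock 247.0000 → up 321.1000 (V=321.1000), down 150.6700 (V=150.6700). Price 247.0000; hedge Δ=1.0000, bond B=0.0000.
  t=0,j=0: stock 190.0000 → up 247.0000 (V=247.0000), down 115.9000 (V=89.0409). Price 179.7961; hedge Δ=1.2049, bond B=-49.1301.
The time-0 hedge costs 179.7961, which is the no-arbitrage price.

(0,0): Delta=1.2049 Bond=-49.1301
(1,0): Delta=1.8841 Bond=-129.3214
(1,1): Delta=1.0000 Bond=0.0000
V0=179.7961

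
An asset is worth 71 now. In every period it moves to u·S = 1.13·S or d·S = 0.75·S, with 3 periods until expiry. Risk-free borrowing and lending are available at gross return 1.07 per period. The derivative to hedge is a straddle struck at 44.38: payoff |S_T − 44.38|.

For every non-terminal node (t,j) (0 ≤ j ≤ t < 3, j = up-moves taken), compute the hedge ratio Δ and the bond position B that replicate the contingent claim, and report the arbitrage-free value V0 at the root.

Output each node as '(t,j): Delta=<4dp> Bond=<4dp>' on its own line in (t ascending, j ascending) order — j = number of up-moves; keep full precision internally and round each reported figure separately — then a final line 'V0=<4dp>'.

(0,0): Delta=0.9767 Bond=-34.4812
(1,0): Delta=0.7896 Bond=-26.9301
(1,1): Delta=1.0000 Bond=-38.7632
(2,0): Delta=-0.9012 Bond=38.7121
(2,1): Delta=1.0000 Bond=-41.4766
(2,2): Delta=1.0000 Bond=-41.4766
V0=34.8654

Risk-neutral probability p* = (R−d)/(u−d) = (1.07−0.75)/(1.13−0.75) = 0.8421.
At expiry t=3: V(3,0)=14.4269, V(3,1)=0.7494, V(3,2)=23.6149, V(3,3)=58.0657
  t=2,j=0: stock 39.9375 → up 45.1294 (V=0.7494), down 29.9531 (V=14.4269). Price 2.7187; hedge Δ=-0.9012, bond B=38.7121.
  t=2,j=1: stock 60.1725 → up 67.9949 (V=23.6149), down 45.1294 (V=0.7494). Price 18.6959; hedge Δ=1.0000, bond B=-41.4766.
  t=2,j=2: stock 90.6599 → up 102.4457 (V=58.0657), down 67.9949 (V=23.6149). Price 49.1833; hedge Δ=1.0000, bond B=-41.4766.
  t=1,j=0: stock 53.2500 → up 60.1725 (V=18.6959), down 39.9375 (V=2.7187). Price 15.1151; hedge Δ=0.7896, bond B=-26.9301.
  t=1,j=1: stock 80.2300 → up 90.6599 (V=49.1833), down 60.1725 (V=18.6959). Price 41.4668; hedge Δ=1.0000, bond B=-38.7632.
  t=0,j=0: stock 71.0000 → up 80.2300 (V=41.4668), down 53.2500 (V=15.1151). Price 34.8654; hedge Δ=0.9767, bond B=-34.4812.
Root portfolio cost Δ·71+B reproduces V0=34.8654.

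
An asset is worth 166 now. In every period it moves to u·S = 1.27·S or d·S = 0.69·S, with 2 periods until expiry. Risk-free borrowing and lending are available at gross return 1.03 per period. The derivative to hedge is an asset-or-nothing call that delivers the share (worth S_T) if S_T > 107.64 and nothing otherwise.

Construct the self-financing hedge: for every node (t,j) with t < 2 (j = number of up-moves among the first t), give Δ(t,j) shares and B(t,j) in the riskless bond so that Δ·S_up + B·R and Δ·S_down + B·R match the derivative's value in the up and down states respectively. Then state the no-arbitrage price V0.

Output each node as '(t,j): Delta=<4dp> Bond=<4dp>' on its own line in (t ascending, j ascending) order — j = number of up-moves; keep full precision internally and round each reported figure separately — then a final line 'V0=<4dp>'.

No-arbitrage ⇒ martingale measure with p* = (R−d)/(u−d) = 0.5862.
At expiry t=2: V(2,0)=0.0000, V(2,1)=145.4658, V(2,2)=267.7414
Node (1,0) S=114.5400: V=(p*·145.4658+(1−p*)·0.0000)/1.03=82.7894; Δ=(145.4658−0.0000)/(145.4658−79.0326)=2.1897; B=V−Δ·S=-168.0137
Node (1,1) S=210.8200: V=(p*·267.7414+(1−p*)·145.4658)/1.03=210.8200; Δ=(267.7414−145.4658)/(267.7414−145.4658)=1.0000; B=V−Δ·S=0.0000
Node (0,0) S=166.0000: V=(p*·210.8200+(1−p*)·82.7894)/1.03=153.2445; Δ=(210.8200−82.7894)/(210.8200−114.5400)=1.3298; B=V−Δ·S=-67.4980
Check: Δ(0,0)·S0 + B(0,0) = 153.2445 = V0.

(0,0): Delta=1.3298 Bond=-67.4980
(1,0): Delta=2.1897 Bond=-168.0137
(1,1): Delta=1.0000 Bond=0.0000
V0=153.2445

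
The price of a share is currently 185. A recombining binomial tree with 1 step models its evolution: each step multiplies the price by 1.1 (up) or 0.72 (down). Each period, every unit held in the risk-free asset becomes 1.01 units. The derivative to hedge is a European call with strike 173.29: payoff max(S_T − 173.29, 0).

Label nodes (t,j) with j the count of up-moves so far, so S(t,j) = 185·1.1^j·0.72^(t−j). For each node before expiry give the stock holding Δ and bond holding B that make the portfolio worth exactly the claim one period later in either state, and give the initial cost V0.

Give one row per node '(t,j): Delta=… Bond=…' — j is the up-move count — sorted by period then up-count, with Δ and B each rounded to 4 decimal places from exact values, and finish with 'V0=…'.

Since d<R<u, set p* = (R−d)/(u−d) = 0.7632; price each node as the discounted p*-expectation of its children.
Payoff layer (t=1): V(1,0)=0.0000, V(1,1)=30.2100
(0,0): S=185.0000. Δ = (V_up−V_dn)/(S_up−S_dn) = (30.2100−0.0000)/(203.5000−133.2000) = 0.4297. V = [p*·30.2100 + (1−p*)·0.0000]/1.01 = 22.8267. B = V − Δ·S = -56.6733.
Each (Δ,B) replicates both successor values, so the strategy is self-financing and V0 is arbitrage-free.

(0,0): Delta=0.4297 Bond=-56.6733
V0=22.8267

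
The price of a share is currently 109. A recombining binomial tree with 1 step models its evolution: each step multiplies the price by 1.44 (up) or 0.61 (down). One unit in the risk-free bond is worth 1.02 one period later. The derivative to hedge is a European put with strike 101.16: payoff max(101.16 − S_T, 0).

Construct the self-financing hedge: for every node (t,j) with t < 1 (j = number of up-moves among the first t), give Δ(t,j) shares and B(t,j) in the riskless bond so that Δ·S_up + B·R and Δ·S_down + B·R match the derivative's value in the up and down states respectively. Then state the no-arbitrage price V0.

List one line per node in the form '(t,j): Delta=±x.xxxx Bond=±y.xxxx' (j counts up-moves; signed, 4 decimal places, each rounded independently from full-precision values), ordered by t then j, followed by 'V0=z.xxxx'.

Risk-neutral probability p* = (R−d)/(u−d) = (1.02−0.61)/(1.44−0.61) = 0.4940.
Terminal payoffs: V(1,0)=34.6700, V(1,1)=0.0000
(0,0): S=109.0000. Δ = (V_up−V_dn)/(S_up−S_dn) = (0.0000−34.6700)/(156.9600−66.4900) = -0.3832. V = [p*·0.0000 + (1−p*)·34.6700]/1.02 = 17.1999. B = V − Δ·S = 58.9709.
Each (Δ,B) replicates both successor values, so the strategy is self-financing and V0 is arbitrage-free.

(0,0): Delta=-0.3832 Bond=58.9709
V0=17.1999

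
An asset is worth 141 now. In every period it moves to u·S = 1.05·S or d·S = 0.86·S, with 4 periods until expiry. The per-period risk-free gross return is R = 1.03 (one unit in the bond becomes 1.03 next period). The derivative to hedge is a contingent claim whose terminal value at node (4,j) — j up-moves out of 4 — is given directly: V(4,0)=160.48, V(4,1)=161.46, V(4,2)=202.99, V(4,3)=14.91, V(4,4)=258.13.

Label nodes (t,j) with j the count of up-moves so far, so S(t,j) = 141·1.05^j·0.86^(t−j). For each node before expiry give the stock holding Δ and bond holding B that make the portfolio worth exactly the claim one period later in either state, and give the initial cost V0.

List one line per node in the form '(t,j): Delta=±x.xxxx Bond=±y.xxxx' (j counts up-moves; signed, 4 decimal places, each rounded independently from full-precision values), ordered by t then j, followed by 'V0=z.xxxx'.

(0,0): Delta=4.3692 Bond=-454.8562
(1,0): Delta=-5.8396 Bond=769.4123
(1,1): Delta=5.3529 Bond=-614.1388
(2,0): Delta=1.8258 Bond=-6.8817
(2,1): Delta=-6.5782 Bond=886.5390
(2,2): Delta=6.5025 Bond=-811.2809
(3,0): Delta=0.0575 Bond=151.4992
(3,1): Delta=1.9962 Bond=-25.7455
(3,2): Delta=-7.4045 Bond=1023.5917
(3,3): Delta=7.8426 Bond=-1054.3500
V0=161.1948

The replicating-portfolio and risk-neutral prices coincide; use p* = (1.03−0.86)/(1.05−0.86) = 0.8947 for the latter.
Payoff layer (t=4): V(4,0)=160.4800, V(4,1)=161.4600, V(4,2)=202.9900, V(4,3)=14.9100, V(4,4)=258.1300
  t=3,j=0: stock 89.6839 → up 94.1681 (V=161.4600), down 77.1282 (V=160.4800). Price 156.6571; hedge Δ=0.0575, bond B=151.4992.
  t=3,j=1: stock 109.4978 → up 114.9727 (V=202.9900), down 94.1681 (V=161.4600). Price 192.8334; hedge Δ=1.9962, bond B=-25.7455.
  t=3,j=2: stock 133.6892 → up 140.3736 (V=14.9100), down 114.9727 (V=202.9900). Price 33.6970; hedge Δ=-7.4045, bond B=1023.5917.
  t=3,j=3: stock 163.2251 → up 171.3864 (V=258.1300), down 140.3736 (V=14.9100). Price 225.7552; hedge Δ=7.8426, bond B=-1054.3500.
  t=2,j=0: stock 104.2836 → up 109.4978 (V=192.8334), down 89.6839 (V=156.6571). Price 183.5198; hedge Δ=1.8258, bond B=-6.8817.
  t=2,j=1: stock 127.3230 → up 133.6892 (V=33.6970), down 109.4978 (V=192.8334). Price 48.9788; hedge Δ=-6.5782, bond B=886.5390.
  t=2,j=2: stock 155.4525 → up 163.2251 (V=225.7552), down 133.6892 (V=33.6970). Price 199.5520; hedge Δ=6.5025, bond B=-811.2809.
  t=1,j=0: stock 121.2600 → up 127.3230 (V=48.9788), down 104.2836 (V=183.5198). Price 61.3020; hedge Δ=-5.8396, bond B=769.4123.
  t=1,j=1: stock 148.0500 → up 155.4525 (V=199.5520), down 127.3230 (V=48.9788). Price 178.3517; hedge Δ=5.3529, bond B=-614.1388.
  t=0,j=0: stock 141.0000 → up 148.0500 (V=178.3517), down 121.2600 (V=61.3020). Price 161.1948; hedge Δ=4.3692, bond B=-454.8562.
Self-financing check: at every node Δ·S+B equals the discounted successor values.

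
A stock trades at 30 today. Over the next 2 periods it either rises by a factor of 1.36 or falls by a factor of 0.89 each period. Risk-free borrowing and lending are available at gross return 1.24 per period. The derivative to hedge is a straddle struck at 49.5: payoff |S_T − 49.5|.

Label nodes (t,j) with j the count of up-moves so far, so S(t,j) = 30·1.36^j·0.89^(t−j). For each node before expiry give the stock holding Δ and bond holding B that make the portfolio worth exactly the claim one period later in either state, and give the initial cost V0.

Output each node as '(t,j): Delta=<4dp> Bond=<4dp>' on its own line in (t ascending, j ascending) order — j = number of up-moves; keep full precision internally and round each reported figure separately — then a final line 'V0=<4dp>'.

Risk-neutral probability p* = (R−d)/(u−d) = (1.24−0.89)/(1.36−0.89) = 0.7447.
Terminal values V(2,·): V(2,0)=25.7370, V(2,1)=13.1880, V(2,2)=5.9880
Node (1,0) S=26.7000: V=(p*·13.1880+(1−p*)·25.7370)/1.24=13.2194; Δ=(13.1880−25.7370)/(36.3120−23.7630)=-1.0000; B=V−Δ·S=39.9194
Node (1,1) S=40.8000: V=(p*·5.9880+(1−p*)·13.1880)/1.24=6.3115; Δ=(5.9880−13.1880)/(55.4880−36.3120)=-0.3755; B=V−Δ·S=21.6307
Node (0,0) S=30.0000: V=(p*·6.3115+(1−p*)·13.2194)/1.24=6.5123; Δ=(6.3115−13.2194)/(40.8000−26.7000)=-0.4899; B=V−Δ·S=21.2098
Root portfolio cost Δ·30+B reproduces V0=6.5123.

(0,0): Delta=-0.4899 Bond=21.2098
(1,0): Delta=-1.0000 Bond=39.9194
(1,1): Delta=-0.3755 Bond=21.6307
V0=6.5123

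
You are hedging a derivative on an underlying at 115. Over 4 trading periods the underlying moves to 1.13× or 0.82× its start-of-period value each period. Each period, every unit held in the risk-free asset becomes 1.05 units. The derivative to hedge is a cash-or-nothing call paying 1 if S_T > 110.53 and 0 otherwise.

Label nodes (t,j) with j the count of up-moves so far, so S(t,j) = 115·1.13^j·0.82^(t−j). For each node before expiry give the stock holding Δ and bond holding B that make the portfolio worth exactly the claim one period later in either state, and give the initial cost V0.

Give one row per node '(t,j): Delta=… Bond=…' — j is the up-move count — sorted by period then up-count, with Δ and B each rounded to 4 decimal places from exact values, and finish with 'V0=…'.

(0,0): Delta=0.0103 Bond=-0.5914
(1,0): Delta=0.0171 Bond=-1.2578
(1,1): Delta=0.0086 Bond=-0.3995
(2,0): Delta=0.0000 Bond=0.0000
(2,1): Delta=0.0214 Bond=-1.7801
(2,2): Delta=0.0054 Bond=0.0538
(3,0): Delta=0.0000 Bond=0.0000
(3,1): Delta=0.0000 Bond=0.0000
(3,2): Delta=0.0268 Bond=-2.5192
(3,3): Delta=0.0000 Bond=0.9524
V0=0.5961

Risk-neutral probability p* = (R−d)/(u−d) = (1.05−0.82)/(1.13−0.82) = 0.7419.
Payoff layer (t=4): V(4,0)=0.0000, V(4,1)=0.0000, V(4,2)=0.0000, V(4,3)=1.0000, V(4,4)=1.0000
Node (3,0) S=63.4073: V=(p*·0.0000+(1−p*)·0.0000)/1.05=0.0000; Δ=(0.0000−0.0000)/(71.6503−51.9940)=0.0000; B=V−Δ·S=0.0000
Node (3,1) S=87.3784: V=(p*·0.0000+(1−p*)·0.0000)/1.05=0.0000; Δ=(0.0000−0.0000)/(98.7376−71.6503)=0.0000; B=V−Δ·S=0.0000
Node (3,2) S=120.4117: V=(p*·1.0000+(1−p*)·0.0000)/1.05=0.7066; Δ=(1.0000−0.0000)/(136.0652−98.7376)=0.0268; B=V−Δ·S=-2.5192
Node (3,3) S=165.9332: V=(p*·1.0000+(1−p*)·1.0000)/1.05=0.9524; Δ=(1.0000−1.0000)/(187.5045−136.0652)=0.0000; B=V−Δ·S=0.9524
Node (2,0) S=77.3260: V=(p*·0.0000+(1−p*)·0.0000)/1.05=0.0000; Δ=(0.0000−0.0000)/(87.3784−63.4073)=0.0000; B=V−Δ·S=0.0000
Node (2,1) S=106.5590: V=(p*·0.7066+(1−p*)·0.0000)/1.05=0.4993; Δ=(0.7066−0.0000)/(120.4117−87.3784)=0.0214; B=V−Δ·S=-1.7801
Node (2,2) S=146.8435: V=(p*·0.9524+(1−p*)·0.7066)/1.05=0.8466; Δ=(0.9524−0.7066)/(165.9332−120.4117)=0.0054; B=V−Δ·S=0.0538
Node (1,0) S=94.3000: V=(p*·0.4993+(1−p*)·0.0000)/1.05=0.3528; Δ=(0.4993−0.0000)/(106.5590−77.3260)=0.0171; B=V−Δ·S=-1.2578
Node (1,1) S=129.9500: V=(p*·0.8466+(1−p*)·0.4993)/1.05=0.7209; Δ=(0.8466−0.4993)/(146.8435−106.5590)=0.0086; B=V−Δ·S=-0.3995
Node (0,0) S=115.0000: V=(p*·0.7209+(1−p*)·0.3528)/1.05=0.5961; Δ=(0.7209−0.3528)/(129.9500−94.3000)=0.0103; B=V−Δ·S=-0.5914
Each (Δ,B) replicates both successor values, so the strategy is self-financing and V0 is arbitrage-free.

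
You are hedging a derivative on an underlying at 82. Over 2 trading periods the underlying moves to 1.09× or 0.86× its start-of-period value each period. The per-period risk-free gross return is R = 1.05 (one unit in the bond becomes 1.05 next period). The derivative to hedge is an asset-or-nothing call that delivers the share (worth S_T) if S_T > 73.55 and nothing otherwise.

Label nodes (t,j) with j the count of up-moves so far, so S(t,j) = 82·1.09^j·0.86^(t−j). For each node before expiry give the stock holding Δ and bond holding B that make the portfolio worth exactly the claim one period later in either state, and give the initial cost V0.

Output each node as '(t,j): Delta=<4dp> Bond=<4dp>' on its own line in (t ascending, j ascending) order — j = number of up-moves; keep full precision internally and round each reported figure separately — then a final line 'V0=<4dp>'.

Since d<R<u, set p* = (R−d)/(u−d) = 0.8261; price each node as the discounted p*-expectation of its children.
At expiry t=2: V(2,0)=0.0000, V(2,1)=76.8668, V(2,2)=97.4242
(1,0): S=70.5200. Δ = (V_up−V_dn)/(S_up−S_dn) = (76.8668−0.0000)/(76.8668−60.6472) = 4.7391. V = [p*·76.8668 + (1−p*)·0.0000]/1.05 = 60.4749. B = V − Δ·S = -273.7286.
(1,1): S=89.3800. Δ = (V_up−V_dn)/(S_up−S_dn) = (97.4242−76.8668)/(97.4242−76.8668) = 1.0000. V = [p*·97.4242 + (1−p*)·76.8668]/1.05 = 89.3800. B = V − Δ·S = 0.0000.
(0,0): S=82.0000. Δ = (V_up−V_dn)/(S_up−S_dn) = (89.3800−60.4749)/(89.3800−70.5200) = 1.5326. V = [p*·89.3800 + (1−p*)·60.4749]/1.05 = 80.3362. B = V − Δ·S = -45.3381.
Each (Δ,B) replicates both successor values, so the strategy is self-financing and V0 is arbitrage-free.

(0,0): Delta=1.5326 Bond=-45.3381
(1,0): Delta=4.7391 Bond=-273.7286
(1,1): Delta=1.0000 Bond=0.0000
V0=80.3362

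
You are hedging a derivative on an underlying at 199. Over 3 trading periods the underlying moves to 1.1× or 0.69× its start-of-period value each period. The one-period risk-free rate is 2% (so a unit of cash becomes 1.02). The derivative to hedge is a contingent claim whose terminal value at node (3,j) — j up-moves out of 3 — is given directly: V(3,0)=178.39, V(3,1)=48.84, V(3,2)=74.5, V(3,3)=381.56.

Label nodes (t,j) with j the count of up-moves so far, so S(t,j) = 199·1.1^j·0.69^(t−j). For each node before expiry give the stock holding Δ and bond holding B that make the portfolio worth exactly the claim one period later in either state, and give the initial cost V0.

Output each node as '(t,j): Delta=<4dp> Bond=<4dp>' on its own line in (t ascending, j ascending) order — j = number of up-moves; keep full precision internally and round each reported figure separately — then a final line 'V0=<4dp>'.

(0,0): Delta=2.3802 Bond=-254.0872
(1,0): Delta=-0.0805 Bond=78.7210
(1,1): Delta=2.7544 Bond=-341.0816
(2,0): Delta=-3.3350 Bond=388.6404
(2,1): Delta=0.4144 Bond=5.5452
(2,2): Delta=3.1103 Bond=-433.5878
V0=219.5809

No-arbitrage ⇒ martingale measure with p* = (R−d)/(u−d) = 0.8049.
At expiry t=3: V(3,0)=178.3900, V(3,1)=48.8400, V(3,2)=74.5000, V(3,3)=381.5600
(2,0): S=94.7439. Δ = (V_up−V_dn)/(S_up−S_dn) = (48.8400−178.3900)/(104.2183−65.3733) = -3.3350. V = [p*·48.8400 + (1−p*)·178.3900]/1.02 = 72.6648. B = V − Δ·S = 388.6404.
(2,1): S=151.0410. Δ = (V_up−V_dn)/(S_up−S_dn) = (74.5000−48.8400)/(166.1451−104.2183) = 0.4144. V = [p*·74.5000 + (1−p*)·48.8400]/1.02 = 68.1306. B = V − Δ·S = 5.5452.
(2,2): S=240.7900. Δ = (V_up−V_dn)/(S_up−S_dn) = (381.5600−74.5000)/(264.8690−166.1451) = 3.1103. V = [p*·381.5600 + (1−p*)·74.5000]/1.02 = 315.3391. B = V − Δ·S = -433.5878.
(1,0): S=137.3100. Δ = (V_up−V_dn)/(S_up−S_dn) = (68.1306−72.6648)/(151.0410−94.7439) = -0.0805. V = [p*·68.1306 + (1−p*)·72.6648]/1.02 = 67.6620. B = V − Δ·S = 78.7210.
(1,1): S=218.9000. Δ = (V_up−V_dn)/(S_up−S_dn) = (315.3391−68.1306)/(240.7900−151.0410) = 2.7544. V = [p*·315.3391 + (1−p*)·68.1306]/1.02 = 261.8659. B = V − Δ·S = -341.0816.
(0,0): S=199.0000. Δ = (V_up−V_dn)/(S_up−S_dn) = (261.8659−67.6620)/(218.9000−137.3100) = 2.3802. V = [p*·261.8659 + (1−p*)·67.6620]/1.02 = 219.5809. B = V − Δ·S = -254.0872.
Self-financing check: at every node Δ·S+B equals the discounted successor values.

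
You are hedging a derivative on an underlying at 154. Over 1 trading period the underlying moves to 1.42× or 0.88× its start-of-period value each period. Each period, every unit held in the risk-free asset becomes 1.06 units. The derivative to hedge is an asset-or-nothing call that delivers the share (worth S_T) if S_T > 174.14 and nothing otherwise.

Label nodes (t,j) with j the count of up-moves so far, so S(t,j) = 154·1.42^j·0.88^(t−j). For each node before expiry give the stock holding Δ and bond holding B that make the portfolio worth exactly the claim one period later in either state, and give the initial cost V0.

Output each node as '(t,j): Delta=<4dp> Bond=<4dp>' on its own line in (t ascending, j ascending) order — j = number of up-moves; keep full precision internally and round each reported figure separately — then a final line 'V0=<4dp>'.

(0,0): Delta=2.6296 Bond=-336.1957
V0=68.7673

Under the risk-neutral measure, an up-move has probability p* = (R−d)/(u−d) = 0.3333 and values discount at R = 1.06.
Terminal values V(1,·): V(1,0)=0.0000, V(1,1)=218.6800
Node (0,0) S=154.0000: V=(p*·218.6800+(1−p*)·0.0000)/1.06=68.7673; Δ=(218.6800−0.0000)/(218.6800−135.5200)=2.6296; B=V−Δ·S=-336.1957
Root portfolio cost Δ·154+B reproduces V0=68.7673.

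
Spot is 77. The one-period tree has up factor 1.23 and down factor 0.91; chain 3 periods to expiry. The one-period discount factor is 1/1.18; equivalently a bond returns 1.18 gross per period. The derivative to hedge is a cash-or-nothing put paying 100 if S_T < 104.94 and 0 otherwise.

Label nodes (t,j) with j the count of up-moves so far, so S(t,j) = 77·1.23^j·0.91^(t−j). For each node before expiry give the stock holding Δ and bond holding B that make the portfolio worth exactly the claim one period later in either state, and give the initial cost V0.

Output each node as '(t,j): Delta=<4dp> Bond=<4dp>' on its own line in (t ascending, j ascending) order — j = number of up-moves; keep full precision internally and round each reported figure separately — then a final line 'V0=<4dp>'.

The replicating-portfolio and risk-neutral prices coincide; use p* = (1.18−0.91)/(1.23−0.91) = 0.8437 for the latter.
Terminal payoffs: V(3,0)=100.0000, V(3,1)=100.0000, V(3,2)=0.0000, V(3,3)=0.0000
  t=2,j=0: stock 63.7637 → up 78.4294 (V=100.0000), down 58.0250 (V=100.0000). Price 84.7458; hedge Δ=0.0000, bond B=84.7458.
  t=2,j=1: stock 86.1861 → up 106.0089 (V=0.0000), down 78.4294 (V=100.0000). Price 13.2415; hedge Δ=-3.6259, bond B=325.7415.
  t=2,j=2: stock 116.4933 → up 143.2868 (V=0.0000), down 106.0089 (V=0.0000). Price 0.0000; hedge Δ=0.0000, bond B=0.0000.
  t=1,j=0: stock 70.0700 → up 86.1861 (V=13.2415), down 63.7637 (V=84.7458). Price 20.6899; hedge Δ=-3.1890, bond B=244.1406.
  t=1,j=1: stock 94.7100 → up 116.4933 (V=0.0000), down 86.1861 (V=13.2415). Price 1.7534; hedge Δ=-0.4369, bond B=43.1331.
  t=0,j=0: stock 77.0000 → up 94.7100 (V=1.7534), down 70.0700 (V=20.6899). Price 3.9934; hedge Δ=-0.7685, bond B=63.1700.
Self-financing check: at every node Δ·S+B equals the discounted successor values.

(0,0): Delta=-0.7685 Bond=63.1700
(1,0): Delta=-3.1890 Bond=244.1406
(1,1): Delta=-0.4369 Bond=43.1331
(2,0): Delta=0.0000 Bond=84.7458
(2,1): Delta=-3.6259 Bond=325.7415
(2,2): Delta=0.0000 Bond=0.0000
V0=3.9934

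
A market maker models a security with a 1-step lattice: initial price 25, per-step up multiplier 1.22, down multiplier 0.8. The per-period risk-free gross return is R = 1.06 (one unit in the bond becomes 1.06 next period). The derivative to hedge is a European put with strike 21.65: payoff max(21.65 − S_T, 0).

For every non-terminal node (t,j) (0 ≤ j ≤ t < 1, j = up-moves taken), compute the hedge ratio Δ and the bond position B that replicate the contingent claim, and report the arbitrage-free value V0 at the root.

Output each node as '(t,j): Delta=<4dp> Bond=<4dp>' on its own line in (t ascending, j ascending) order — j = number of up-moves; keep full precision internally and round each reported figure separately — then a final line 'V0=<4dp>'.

(0,0): Delta=-0.1571 Bond=4.5216
V0=0.5930

Risk-neutral probability p* = (R−d)/(u−d) = (1.06−0.8)/(1.22−0.8) = 0.6190.
Terminal payoffs: V(1,0)=1.6500, V(1,1)=0.0000
Node (0,0) S=25.0000: V=(p*·0.0000+(1−p*)·1.6500)/1.06=0.5930; Δ=(0.0000−1.6500)/(30.5000−20.0000)=-0.1571; B=V−Δ·S=4.5216
Each (Δ,B) replicates both successor values, so the strategy is self-financing and V0 is arbitrage-free.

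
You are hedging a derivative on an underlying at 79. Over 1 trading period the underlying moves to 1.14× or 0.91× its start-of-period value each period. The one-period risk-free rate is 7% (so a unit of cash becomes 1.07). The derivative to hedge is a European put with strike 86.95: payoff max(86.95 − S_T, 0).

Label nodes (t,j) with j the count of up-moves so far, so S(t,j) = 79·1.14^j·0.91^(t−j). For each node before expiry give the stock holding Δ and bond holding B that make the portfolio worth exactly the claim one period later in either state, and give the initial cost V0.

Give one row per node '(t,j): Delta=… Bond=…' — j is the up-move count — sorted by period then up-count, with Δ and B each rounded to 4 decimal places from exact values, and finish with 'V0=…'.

Risk-neutral probability p* = (R−d)/(u−d) = (1.07−0.91)/(1.14−0.91) = 0.6957.
Payoff layer (t=1): V(1,0)=15.0600, V(1,1)=0.0000
  t=0,j=0: stock 79.0000 → up 90.0600 (V=0.0000), down 71.8900 (V=15.0600). Price 4.2836; hedge Δ=-0.8288, bond B=69.7619.
Each (Δ,B) replicates both successor values, so the strategy is self-financing and V0 is arbitrage-free.

(0,0): Delta=-0.8288 Bond=69.7619
V0=4.2836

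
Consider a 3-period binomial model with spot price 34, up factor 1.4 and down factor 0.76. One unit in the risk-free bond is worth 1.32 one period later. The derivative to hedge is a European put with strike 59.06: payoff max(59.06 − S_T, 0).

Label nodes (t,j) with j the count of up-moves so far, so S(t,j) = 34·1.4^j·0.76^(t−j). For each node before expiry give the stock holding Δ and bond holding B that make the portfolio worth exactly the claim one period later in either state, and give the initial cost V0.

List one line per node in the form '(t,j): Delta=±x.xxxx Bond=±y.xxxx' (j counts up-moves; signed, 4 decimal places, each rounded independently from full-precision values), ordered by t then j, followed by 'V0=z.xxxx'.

(0,0): Delta=-0.3087 Bond=12.1451
(1,0): Delta=-1.0000 Bond=33.8958
(1,1): Delta=-0.2550 Bond=13.4795
(2,0): Delta=-1.0000 Bond=44.7424
(2,1): Delta=-1.0000 Bond=44.7424
(2,2): Delta=-0.1973 Bond=13.9430
V0=1.6507

Since d<R<u, set p* = (R−d)/(u−d) = 0.8750; price each node as the discounted p*-expectation of its children.
Terminal values V(3,·): V(3,0)=44.1348, V(3,1)=31.5662, V(3,2)=8.4136, V(3,3)=0.0000
(2,0): S=19.6384. Δ = (V_up−V_dn)/(S_up−S_dn) = (31.5662−44.1348)/(27.4938−14.9252) = -1.0000. V = [p*·31.5662 + (1−p*)·44.1348]/1.32 = 25.1040. B = V − Δ·S = 44.7424.
(2,1): S=36.1760. Δ = (V_up−V_dn)/(S_up−S_dn) = (8.4136−31.5662)/(50.6464−27.4938) = -1.0000. V = [p*·8.4136 + (1−p*)·31.5662]/1.32 = 8.5664. B = V − Δ·S = 44.7424.
(2,2): S=66.6400. Δ = (V_up−V_dn)/(S_up−S_dn) = (0.0000−8.4136)/(93.2960−50.6464) = -0.1973. V = [p*·0.0000 + (1−p*)·8.4136]/1.32 = 0.7967. B = V − Δ·S = 13.9430.
(1,0): S=25.8400. Δ = (V_up−V_dn)/(S_up−S_dn) = (8.5664−25.1040)/(36.1760−19.6384) = -1.0000. V = [p*·8.5664 + (1−p*)·25.1040]/1.32 = 8.0558. B = V − Δ·S = 33.8958.
(1,1): S=47.6000. Δ = (V_up−V_dn)/(S_up−S_dn) = (0.7967−8.5664)/(66.6400−36.1760) = -0.2550. V = [p*·0.7967 + (1−p*)·8.5664]/1.32 = 1.3394. B = V − Δ·S = 13.4795.
(0,0): S=34.0000. Δ = (V_up−V_dn)/(S_up−S_dn) = (1.3394−8.0558)/(47.6000−25.8400) = -0.3087. V = [p*·1.3394 + (1−p*)·8.0558]/1.32 = 1.6507. B = V − Δ·S = 12.1451.
Root portfolio cost Δ·34+B reproduces V0=1.6507.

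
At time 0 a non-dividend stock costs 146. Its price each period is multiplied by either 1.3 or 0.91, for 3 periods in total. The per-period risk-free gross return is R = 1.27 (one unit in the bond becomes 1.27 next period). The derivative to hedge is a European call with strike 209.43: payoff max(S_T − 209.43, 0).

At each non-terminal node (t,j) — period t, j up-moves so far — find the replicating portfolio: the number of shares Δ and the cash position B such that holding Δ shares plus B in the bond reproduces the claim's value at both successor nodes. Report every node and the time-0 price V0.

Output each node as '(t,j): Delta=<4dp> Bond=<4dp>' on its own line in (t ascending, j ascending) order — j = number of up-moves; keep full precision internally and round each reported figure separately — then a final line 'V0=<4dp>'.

(0,0): Delta=0.9162 Bond=-89.5604
(1,0): Delta=0.2119 Bond=-20.1689
(1,1): Delta=0.9572 Bond=-121.5394
(2,0): Delta=0.0000 Bond=0.0000
(2,1): Delta=0.2242 Bond=-27.7490
(2,2): Delta=1.0000 Bond=-164.9055
V0=44.1985

Risk-neutral probability p* = (R−d)/(u−d) = (1.27−0.91)/(1.3−0.91) = 0.9231.
Payoff layer (t=3): V(3,0)=0.0000, V(3,1)=0.0000, V(3,2)=15.1034, V(3,3)=111.3320
  t=2,j=0: stock 120.9026 → up 157.1734 (V=0.0000), down 110.0214 (V=0.0000). Price 0.0000; hedge Δ=0.0000, bond B=0.0000.
  t=2,j=1: stock 172.7180 → up 224.5334 (V=15.1034), down 157.1734 (V=0.0000). Price 10.9776; hedge Δ=0.2242, bond B=-27.7490.
  t=2,j=2: stock 246.7400 → up 320.7620 (V=111.3320), down 224.5334 (V=15.1034). Price 81.8345; hedge Δ=1.0000, bond B=-164.9055.
  t=1,j=0: stock 132.8600 → up 172.7180 (V=10.9776), down 120.9026 (V=0.0000). Price 7.9789; hedge Δ=0.2119, bond B=-20.1689.
  t=1,j=1: stock 189.8000 → up 246.7400 (V=81.8345), down 172.7180 (V=10.9776). Price 60.1449; hedge Δ=0.9572, bond B=-121.5394.
  t=0,j=0: stock 146.0000 → up 189.8000 (V=60.1449), down 132.8600 (V=7.9789). Price 44.1985; hedge Δ=0.9162, bond B=-89.5604.
Each (Δ,B) replicates both successor values, so the strategy is self-financing and V0 is arbitrage-free.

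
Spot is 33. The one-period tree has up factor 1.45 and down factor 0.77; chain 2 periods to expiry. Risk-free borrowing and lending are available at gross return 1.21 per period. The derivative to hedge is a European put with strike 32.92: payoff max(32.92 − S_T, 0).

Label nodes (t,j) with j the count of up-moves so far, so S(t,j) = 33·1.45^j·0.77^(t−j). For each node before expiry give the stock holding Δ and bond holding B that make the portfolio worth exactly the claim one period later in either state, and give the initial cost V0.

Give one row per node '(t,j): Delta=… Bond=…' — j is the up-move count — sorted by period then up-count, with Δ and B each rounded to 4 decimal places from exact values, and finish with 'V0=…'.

Since d<R<u, set p* = (R−d)/(u−d) = 0.6471; price each node as the discounted p*-expectation of its children.
Terminal payoffs: V(2,0)=13.3543, V(2,1)=0.0000, V(2,2)=0.0000
(1,0): S=25.4100. Δ = (V_up−V_dn)/(S_up−S_dn) = (0.0000−13.3543)/(36.8445−19.5657) = -0.7729. V = [p*·0.0000 + (1−p*)·13.3543]/1.21 = 3.8953. B = V − Δ·S = 23.5340.
(1,1): S=47.8500. Δ = (V_up−V_dn)/(S_up−S_dn) = (0.0000−0.0000)/(69.3825−36.8445) = 0.0000. V = [p*·0.0000 + (1−p*)·0.0000]/1.21 = 0.0000. B = V − Δ·S = 0.0000.
(0,0): S=33.0000. Δ = (V_up−V_dn)/(S_up−S_dn) = (0.0000−3.8953)/(47.8500−25.4100) = -0.1736. V = [p*·0.0000 + (1−p*)·3.8953]/1.21 = 1.1362. B = V − Δ·S = 6.8645.
Check: Δ(0,0)·S0 + B(0,0) = 1.1362 = V0.

(0,0): Delta=-0.1736 Bond=6.8645
(1,0): Delta=-0.7729 Bond=23.5340
(1,1): Delta=0.0000 Bond=0.0000
V0=1.1362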